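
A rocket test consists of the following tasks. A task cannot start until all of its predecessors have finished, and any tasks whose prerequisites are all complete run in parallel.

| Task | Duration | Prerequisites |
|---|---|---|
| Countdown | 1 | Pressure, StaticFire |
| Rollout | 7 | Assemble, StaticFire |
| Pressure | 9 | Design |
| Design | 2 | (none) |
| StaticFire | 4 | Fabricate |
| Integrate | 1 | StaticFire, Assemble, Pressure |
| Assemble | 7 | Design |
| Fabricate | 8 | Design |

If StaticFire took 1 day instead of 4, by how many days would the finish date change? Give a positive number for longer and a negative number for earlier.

-3

The binding path is Design→Fabricate→StaticFire→Rollout = 2+8+4+7 = 21; finish at 21 days.
Since StaticFire is critical, the -3 change carries straight to that chain (now 18 days).
That remains the longest chain; total 18 days.
Change in finish: 18 − 21 = -3 days.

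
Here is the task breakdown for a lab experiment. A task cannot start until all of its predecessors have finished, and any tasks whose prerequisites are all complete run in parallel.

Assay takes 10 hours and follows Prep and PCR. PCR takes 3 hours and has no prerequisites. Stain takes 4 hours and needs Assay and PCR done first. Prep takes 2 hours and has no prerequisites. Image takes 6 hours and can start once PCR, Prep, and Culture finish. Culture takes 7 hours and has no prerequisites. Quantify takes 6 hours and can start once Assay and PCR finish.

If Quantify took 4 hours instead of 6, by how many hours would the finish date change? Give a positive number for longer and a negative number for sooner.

-2

As given, the longest chain is PCR→Assay→Quantify = 3+10+6 = 19, so the finish is 19 hours.
Quantify is on the critical path; changing it to 4 makes that path 17 hours.
Now PCR→Assay→Stain = 3+10+4 = 17 is longest, so the finish becomes 17 hours.
Change in finish: 17 − 19 = -2 hours.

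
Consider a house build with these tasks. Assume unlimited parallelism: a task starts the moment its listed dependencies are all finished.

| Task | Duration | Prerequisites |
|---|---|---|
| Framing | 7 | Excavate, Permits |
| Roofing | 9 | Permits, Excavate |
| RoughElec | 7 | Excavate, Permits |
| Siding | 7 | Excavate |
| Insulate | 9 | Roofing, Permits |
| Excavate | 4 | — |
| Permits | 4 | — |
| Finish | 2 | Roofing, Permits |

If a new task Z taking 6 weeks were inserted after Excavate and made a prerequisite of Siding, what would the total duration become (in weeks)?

Originally the schedule takes 22 weeks.
With Z inserted, Siding now waits for max(Excavate, Z).
New critical path: Permits→Roofing→Insulate = 4+9+9 = 22 ⇒ 22 weeks.

22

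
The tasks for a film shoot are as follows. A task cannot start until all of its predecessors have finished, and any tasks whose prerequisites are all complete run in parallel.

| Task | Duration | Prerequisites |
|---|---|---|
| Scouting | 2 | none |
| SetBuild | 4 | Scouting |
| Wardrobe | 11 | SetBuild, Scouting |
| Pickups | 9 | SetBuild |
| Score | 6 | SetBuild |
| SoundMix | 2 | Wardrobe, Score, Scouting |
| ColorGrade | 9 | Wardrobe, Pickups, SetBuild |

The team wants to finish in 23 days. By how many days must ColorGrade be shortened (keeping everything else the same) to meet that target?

3

Current finish: 26 days; target: 23.
ColorGrade is on every critical path, so each day cut from ColorGrade cuts the finish by one (this holds down to a finish of 19).
Need 26 − 23 = 3 days off ColorGrade → ColorGrade becomes 6 days, finish becomes 23.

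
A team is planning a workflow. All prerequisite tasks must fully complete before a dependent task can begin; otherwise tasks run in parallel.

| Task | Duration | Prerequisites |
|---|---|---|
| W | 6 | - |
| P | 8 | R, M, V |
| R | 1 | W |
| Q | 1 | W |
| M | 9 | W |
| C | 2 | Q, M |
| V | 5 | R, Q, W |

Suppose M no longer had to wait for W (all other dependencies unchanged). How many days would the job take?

Before: longest chain W→M→P = 6+9+8 = 23, finish 23.
Without W→M, M's earliest start moves from 6 to 0.
New critical path: W→Q→V→P = 6+1+5+8 = 20 ⇒ 20 days.

20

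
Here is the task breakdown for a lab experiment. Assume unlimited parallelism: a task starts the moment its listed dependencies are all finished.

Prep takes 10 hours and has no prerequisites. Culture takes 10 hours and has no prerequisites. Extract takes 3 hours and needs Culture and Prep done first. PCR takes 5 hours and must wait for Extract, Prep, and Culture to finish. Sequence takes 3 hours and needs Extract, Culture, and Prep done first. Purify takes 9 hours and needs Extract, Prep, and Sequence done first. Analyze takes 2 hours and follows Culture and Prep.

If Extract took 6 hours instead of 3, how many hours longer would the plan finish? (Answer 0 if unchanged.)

Baseline: Prep→Extract→Sequence→Purify = 10+3+3+9 = 25 → 25 hours.
Extract lies on that path, so at 6 hours the path becomes 28 hours.
No other chain overtakes it, so the finish is 28 hours.
Change in finish: 28 − 25 = +3 hours.

3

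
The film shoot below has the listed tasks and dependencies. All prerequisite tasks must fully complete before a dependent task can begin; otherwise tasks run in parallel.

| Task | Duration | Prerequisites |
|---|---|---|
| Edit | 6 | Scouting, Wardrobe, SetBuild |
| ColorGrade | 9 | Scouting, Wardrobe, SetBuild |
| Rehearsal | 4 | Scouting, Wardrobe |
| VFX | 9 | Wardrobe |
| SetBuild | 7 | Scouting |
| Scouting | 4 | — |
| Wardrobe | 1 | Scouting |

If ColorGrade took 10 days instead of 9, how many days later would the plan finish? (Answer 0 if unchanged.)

Baseline: Scouting→SetBuild→ColorGrade = 4+7+9 = 20 → 20 days.
ColorGrade is on the critical path; changing it to 10 makes that path 21 days.
That remains the longest chain; total 21 days.
Change in finish: 21 − 20 = +1 days.

1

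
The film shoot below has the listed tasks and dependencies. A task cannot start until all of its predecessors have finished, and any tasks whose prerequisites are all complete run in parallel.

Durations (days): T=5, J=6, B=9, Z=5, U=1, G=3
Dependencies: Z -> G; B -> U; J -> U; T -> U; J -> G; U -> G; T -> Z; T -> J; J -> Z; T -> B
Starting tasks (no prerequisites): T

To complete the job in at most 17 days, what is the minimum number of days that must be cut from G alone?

Current finish: 19 days; target: 17.
G is on every critical path, so each day cut from G cuts the finish by one (this holds down to a finish of 17).
Need 19 − 17 = 2 days off G → G becomes 1 day, finish becomes 17.

2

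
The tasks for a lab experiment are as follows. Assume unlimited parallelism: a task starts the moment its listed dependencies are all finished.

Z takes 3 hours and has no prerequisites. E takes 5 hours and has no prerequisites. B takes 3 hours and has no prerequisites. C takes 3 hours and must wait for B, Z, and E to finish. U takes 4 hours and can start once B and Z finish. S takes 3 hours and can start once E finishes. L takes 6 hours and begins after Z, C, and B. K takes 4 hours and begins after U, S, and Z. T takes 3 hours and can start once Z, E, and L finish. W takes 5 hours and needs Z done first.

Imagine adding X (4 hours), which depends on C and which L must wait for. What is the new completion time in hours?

21

Originally the lab experiment takes 17 hours.
With X inserted, L now waits for max(Z, C, B, X).
New critical path: E→C→X→L→T = 5+3+4+6+3 = 21 ⇒ 21 hours.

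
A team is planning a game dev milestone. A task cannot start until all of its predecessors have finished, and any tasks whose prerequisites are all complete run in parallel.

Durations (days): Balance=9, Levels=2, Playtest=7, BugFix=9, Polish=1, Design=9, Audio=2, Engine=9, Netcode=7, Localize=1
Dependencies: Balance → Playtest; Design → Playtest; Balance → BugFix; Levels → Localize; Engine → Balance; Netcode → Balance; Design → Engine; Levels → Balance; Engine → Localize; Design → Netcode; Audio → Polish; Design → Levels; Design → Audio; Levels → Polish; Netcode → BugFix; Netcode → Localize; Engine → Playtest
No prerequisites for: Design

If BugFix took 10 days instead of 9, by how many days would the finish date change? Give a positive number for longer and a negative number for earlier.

As given, the longest chain is Design→Engine→Balance→BugFix = 9+9+9+9 = 36, so the finish is 36 days.
BugFix lies on that path, so at 10 days the path becomes 37 days.
The critical path is still Design→Engine→Balance→BugFix; finish is now 37 days.
Change in finish: 37 − 36 = +1 days.

1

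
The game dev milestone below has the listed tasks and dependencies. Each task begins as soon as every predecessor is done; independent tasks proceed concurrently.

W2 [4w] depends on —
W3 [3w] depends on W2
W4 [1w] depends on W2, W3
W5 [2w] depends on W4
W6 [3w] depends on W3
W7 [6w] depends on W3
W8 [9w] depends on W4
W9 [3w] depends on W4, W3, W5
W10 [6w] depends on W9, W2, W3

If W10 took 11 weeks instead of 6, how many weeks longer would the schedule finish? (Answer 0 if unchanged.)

Baseline: W2→W3→W4→W5→W9→W10 = 4+3+1+2+3+6 = 19 → 19 weeks.
W10 is on the critical path; changing it to 11 makes that path 24 weeks.
The critical path is still W2→W3→W4→W5→W9→W10; finish is now 24 weeks.
Change in finish: 24 − 19 = +5 weeks.

5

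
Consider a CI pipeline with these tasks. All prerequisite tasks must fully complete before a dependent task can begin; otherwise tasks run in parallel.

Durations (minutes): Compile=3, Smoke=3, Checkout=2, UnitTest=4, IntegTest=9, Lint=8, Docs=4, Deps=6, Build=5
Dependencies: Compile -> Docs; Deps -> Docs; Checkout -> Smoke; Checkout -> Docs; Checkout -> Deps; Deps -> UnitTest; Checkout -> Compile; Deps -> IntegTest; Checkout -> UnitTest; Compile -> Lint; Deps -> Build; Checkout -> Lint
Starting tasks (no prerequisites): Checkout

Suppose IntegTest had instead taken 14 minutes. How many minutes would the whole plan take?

22

The binding path is Checkout→Deps→IntegTest = 2+6+9 = 17; finish at 17 minutes.
IntegTest lies on that path, so at 14 minutes the path becomes 22 minutes.
That remains the longest chain; total 22 minutes.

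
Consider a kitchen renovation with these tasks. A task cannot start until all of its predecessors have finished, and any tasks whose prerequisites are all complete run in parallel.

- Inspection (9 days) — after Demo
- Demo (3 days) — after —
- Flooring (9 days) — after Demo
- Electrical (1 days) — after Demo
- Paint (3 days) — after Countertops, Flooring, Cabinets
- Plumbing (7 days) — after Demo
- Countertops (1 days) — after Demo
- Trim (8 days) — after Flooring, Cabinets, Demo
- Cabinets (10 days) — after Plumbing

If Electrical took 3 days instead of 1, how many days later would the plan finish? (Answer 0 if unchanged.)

As given, the longest chain is Demo→Plumbing→Cabinets→Trim = 3+7+10+8 = 28, so the finish is 28 days.
The longest path through Electrical is only 4 days, so Electrical has float 24.
That remains the longest chain; total 28 days.
Change in finish: 28 − 28 = +0 days.

0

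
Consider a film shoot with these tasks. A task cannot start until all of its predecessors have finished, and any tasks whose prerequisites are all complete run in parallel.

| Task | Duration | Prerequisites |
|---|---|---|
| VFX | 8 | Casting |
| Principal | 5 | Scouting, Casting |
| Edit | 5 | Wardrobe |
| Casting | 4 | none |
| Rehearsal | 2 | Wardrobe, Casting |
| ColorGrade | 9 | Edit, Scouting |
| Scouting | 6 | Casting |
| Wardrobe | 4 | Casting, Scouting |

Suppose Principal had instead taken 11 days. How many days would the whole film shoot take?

28

Baseline: Casting→Scouting→Wardrobe→Edit→ColorGrade = 4+6+4+5+9 = 28 → 28 days.
Principal is off the critical path — its longest chain is 15 days, giving 13 of slack.
The critical path is still Casting→Scouting→Wardrobe→Edit→ColorGrade; finish is now 28 days.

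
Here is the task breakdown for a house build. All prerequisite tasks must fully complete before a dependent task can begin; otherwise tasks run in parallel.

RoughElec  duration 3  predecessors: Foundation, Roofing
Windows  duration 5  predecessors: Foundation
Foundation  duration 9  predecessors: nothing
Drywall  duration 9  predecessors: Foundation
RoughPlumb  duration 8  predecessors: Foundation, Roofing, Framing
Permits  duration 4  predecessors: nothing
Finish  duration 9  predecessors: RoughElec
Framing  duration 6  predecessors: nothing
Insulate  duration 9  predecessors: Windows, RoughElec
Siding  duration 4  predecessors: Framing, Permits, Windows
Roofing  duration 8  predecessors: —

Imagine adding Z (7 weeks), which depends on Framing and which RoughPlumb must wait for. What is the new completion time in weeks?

23

Originally the project takes 23 weeks.
With Z inserted, RoughPlumb now waits for max(Foundation, Roofing, Framing, Z).
New critical path: Foundation→Windows→Insulate = 9+5+9 = 23 ⇒ 23 weeks.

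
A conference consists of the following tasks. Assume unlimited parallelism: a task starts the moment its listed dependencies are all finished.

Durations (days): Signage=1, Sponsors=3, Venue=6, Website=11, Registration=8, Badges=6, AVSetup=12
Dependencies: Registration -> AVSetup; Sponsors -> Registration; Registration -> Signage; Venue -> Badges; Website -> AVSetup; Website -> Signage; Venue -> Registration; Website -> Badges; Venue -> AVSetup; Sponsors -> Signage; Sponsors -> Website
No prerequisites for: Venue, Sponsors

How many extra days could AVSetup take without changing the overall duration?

Critical path: Venue→Registration→AVSetup = 6+8+12 = 26, so the finish is 26 days.
AVSetup finishes as early as 26 and must finish by 26.
So AVSetup can slip 26 − 26 = 0 days.

0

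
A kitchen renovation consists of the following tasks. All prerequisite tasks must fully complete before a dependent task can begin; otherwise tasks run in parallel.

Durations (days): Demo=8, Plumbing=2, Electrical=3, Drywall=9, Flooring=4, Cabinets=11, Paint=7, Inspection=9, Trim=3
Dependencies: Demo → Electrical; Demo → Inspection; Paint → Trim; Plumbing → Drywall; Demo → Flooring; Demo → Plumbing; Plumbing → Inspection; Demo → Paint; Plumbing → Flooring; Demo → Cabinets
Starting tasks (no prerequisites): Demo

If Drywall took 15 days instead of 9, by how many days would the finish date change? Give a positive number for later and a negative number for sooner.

6

The binding path is Demo→Plumbing→Drywall = 8+2+9 = 19; finish at 19 days.
Since Drywall is critical, the +6 change carries straight to that chain (now 25 days).
No other chain overtakes it, so the finish is 25 days.
Change in finish: 25 − 19 = +6 days.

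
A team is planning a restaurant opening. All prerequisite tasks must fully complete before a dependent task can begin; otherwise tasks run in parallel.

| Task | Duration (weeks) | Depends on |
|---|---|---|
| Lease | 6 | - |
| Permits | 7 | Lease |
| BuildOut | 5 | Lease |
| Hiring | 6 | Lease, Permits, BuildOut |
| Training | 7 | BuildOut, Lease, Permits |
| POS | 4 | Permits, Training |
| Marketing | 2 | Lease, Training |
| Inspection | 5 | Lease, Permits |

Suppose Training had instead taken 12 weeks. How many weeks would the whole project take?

The binding path is Lease→Permits→Training→POS = 6+7+7+4 = 24; finish at 24 weeks.
Training is on the critical path; changing it to 12 makes that path 29 weeks.
The critical path is still Lease→Permits→Training→POS; finish is now 29 weeks.

29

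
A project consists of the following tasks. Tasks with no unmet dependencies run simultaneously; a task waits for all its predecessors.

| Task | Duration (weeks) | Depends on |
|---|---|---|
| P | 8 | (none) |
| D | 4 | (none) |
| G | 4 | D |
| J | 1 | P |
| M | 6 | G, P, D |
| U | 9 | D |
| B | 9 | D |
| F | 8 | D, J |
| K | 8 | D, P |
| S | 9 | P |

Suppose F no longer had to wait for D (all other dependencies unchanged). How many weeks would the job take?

17

Before: longest chain P→J→F = 8+1+8 = 17, finish 17.
Dropping D→F doesn't change F's earliest start (9); another predecessor still binds.
New critical path: P→J→F = 8+1+8 = 17 ⇒ 17 weeks.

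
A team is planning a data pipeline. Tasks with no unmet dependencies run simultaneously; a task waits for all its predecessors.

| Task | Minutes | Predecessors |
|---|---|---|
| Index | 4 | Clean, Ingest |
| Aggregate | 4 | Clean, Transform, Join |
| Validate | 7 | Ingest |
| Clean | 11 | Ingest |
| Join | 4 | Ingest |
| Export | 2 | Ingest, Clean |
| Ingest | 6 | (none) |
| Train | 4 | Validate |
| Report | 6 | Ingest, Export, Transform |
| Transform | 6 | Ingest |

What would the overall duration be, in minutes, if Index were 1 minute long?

25

Actual critical path: Ingest→Clean→Export→Report = 6+11+2+6 = 25 ⇒ 25 minutes.
The longest path through Index is only 21 minutes, so Index has float 4.
The critical path is still Ingest→Clean→Export→Report; finish is now 25 minutes.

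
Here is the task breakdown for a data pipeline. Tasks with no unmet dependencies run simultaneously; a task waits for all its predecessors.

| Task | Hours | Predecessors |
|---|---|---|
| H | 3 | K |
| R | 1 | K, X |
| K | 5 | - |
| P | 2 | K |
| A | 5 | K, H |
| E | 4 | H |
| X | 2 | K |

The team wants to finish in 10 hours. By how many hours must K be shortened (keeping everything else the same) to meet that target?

3

Current finish: 13 hours; target: 10.
K is on every critical path, so each hour cut from K cuts the finish by one (this holds down to a finish of 9).
Need 13 − 10 = 3 hours off K → K becomes 2 hours, finish becomes 10.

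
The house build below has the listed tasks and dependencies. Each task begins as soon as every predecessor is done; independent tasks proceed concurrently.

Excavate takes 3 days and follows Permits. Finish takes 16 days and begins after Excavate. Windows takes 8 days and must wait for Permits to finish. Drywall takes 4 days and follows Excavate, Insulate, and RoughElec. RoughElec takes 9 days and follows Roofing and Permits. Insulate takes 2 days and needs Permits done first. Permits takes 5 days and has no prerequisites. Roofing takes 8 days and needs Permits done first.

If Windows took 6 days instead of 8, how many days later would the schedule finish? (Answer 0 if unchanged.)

Critical path before the change: Permits→Roofing→RoughElec→Drywall = 5+8+9+4 = 26 giving 26 days.
Windows is off the critical path — its longest chain is 13 days, giving 13 of slack.
That remains the longest chain; total 26 days.
Change in finish: 26 − 26 = +0 days.

0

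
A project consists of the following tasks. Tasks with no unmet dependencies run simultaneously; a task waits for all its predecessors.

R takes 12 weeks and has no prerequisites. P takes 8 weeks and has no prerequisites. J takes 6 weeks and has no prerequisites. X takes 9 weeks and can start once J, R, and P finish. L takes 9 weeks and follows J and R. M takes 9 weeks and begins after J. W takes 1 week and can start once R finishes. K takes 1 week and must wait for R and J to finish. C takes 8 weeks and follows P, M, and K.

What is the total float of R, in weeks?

The longest chain is J→M→C = 6+9+8 = 23; overall finish 23 weeks.
Longest path through R: 21 weeks (earliest finish 12, latest finish 14).
Float = 23 − 21 = 2.

2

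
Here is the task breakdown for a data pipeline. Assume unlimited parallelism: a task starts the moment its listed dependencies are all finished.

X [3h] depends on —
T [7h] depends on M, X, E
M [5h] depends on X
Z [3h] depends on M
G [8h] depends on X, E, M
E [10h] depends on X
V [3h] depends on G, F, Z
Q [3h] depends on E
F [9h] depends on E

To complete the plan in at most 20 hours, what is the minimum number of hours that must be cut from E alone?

Current finish: 25 hours; target: 20.
E is on every critical path, so each hour cut from E cuts the finish by one (this holds down to a finish of 19).
Need 25 − 20 = 5 hours off E → E becomes 5 hours, finish becomes 20.

5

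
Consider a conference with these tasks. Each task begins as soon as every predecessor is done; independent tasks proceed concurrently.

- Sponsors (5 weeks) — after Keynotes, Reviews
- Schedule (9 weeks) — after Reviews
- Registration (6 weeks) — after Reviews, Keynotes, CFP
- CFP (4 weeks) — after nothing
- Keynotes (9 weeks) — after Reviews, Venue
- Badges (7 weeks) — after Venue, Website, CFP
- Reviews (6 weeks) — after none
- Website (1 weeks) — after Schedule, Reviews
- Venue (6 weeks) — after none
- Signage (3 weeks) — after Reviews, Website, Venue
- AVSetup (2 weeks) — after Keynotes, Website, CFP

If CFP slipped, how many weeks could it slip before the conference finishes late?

Reviews→Schedule→Website→Badges = 6+9+1+7 = 23 sets the makespan at 23 weeks.
CFP finishes as early as 4 and must finish by 16.
So CFP can slip 16 − 4 = 12 weeks.

12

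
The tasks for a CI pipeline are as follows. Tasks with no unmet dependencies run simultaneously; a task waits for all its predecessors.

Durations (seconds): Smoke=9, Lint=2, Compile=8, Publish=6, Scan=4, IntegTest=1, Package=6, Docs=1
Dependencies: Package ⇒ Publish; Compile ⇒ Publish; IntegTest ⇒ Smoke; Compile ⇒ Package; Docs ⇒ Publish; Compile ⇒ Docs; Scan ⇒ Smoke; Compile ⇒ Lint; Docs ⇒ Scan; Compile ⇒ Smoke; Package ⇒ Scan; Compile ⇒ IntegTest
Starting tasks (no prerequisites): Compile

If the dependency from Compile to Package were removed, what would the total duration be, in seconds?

Before: longest chain Compile→Package→Scan→Smoke = 8+6+4+9 = 27, finish 27.
Without Compile→Package, Package's earliest start moves from 8 to 0.
After: Compile→Docs→Scan→Smoke = 8+1+4+9 = 22 → 22 seconds.

22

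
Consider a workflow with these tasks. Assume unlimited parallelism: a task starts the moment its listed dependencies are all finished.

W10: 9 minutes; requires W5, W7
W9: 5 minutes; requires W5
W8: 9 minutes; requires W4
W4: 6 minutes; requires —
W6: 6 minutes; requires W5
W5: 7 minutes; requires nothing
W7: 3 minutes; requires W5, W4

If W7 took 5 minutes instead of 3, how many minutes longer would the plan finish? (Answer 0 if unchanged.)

Critical path before the change: W5→W7→W10 = 7+3+9 = 19 giving 19 minutes.
W7 lies on that path, so at 5 minutes the path becomes 21 minutes.
The critical path is still W5→W7→W10; finish is now 21 minutes.
Change in finish: 21 − 19 = +2 minutes.

2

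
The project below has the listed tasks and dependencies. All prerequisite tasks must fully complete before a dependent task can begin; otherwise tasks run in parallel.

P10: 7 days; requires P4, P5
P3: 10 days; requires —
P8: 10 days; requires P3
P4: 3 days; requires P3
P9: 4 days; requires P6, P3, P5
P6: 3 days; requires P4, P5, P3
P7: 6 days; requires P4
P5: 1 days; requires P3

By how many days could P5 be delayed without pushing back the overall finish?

2

P3→P4→P6→P9 = 10+3+3+4 = 20 sets the makespan at 20 days.
Longest path through P5: 18 days (earliest finish 11, latest finish 13).
Float = 20 − 18 = 2.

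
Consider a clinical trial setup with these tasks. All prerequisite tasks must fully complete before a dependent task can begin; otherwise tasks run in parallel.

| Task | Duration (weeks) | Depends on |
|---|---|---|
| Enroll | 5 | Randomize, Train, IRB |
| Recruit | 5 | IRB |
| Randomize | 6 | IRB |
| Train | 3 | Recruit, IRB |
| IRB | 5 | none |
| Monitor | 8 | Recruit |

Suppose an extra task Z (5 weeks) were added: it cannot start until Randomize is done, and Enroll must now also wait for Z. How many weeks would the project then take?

21

Originally the project takes 18 weeks.
With Z inserted, Enroll now waits for max(Randomize, Train, IRB, Z).
New critical path: IRB→Randomize→Z→Enroll = 5+6+5+5 = 21 ⇒ 21 weeks.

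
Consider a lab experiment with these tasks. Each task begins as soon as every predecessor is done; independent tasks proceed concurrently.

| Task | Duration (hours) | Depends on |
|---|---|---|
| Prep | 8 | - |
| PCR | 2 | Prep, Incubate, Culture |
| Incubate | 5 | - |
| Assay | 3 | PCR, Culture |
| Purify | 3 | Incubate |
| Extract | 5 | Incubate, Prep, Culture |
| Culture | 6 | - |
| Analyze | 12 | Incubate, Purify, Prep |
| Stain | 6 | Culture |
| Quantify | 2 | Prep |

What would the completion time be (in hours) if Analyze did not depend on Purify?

Before: longest chain Prep→Analyze = 8+12 = 20, finish 20.
Dropping Purify→Analyze doesn't change Analyze's earliest start (8); another predecessor still binds.
The longest chain is now Prep→Analyze = 8+12 = 20, so the project takes 20 hours.

20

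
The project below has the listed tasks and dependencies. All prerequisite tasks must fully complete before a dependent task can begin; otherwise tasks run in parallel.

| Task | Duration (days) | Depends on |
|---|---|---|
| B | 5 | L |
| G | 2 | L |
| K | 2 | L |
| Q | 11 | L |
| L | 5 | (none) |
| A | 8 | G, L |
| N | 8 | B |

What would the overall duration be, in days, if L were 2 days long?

15

As given, the longest chain is L→B→N = 5+5+8 = 18, so the finish is 18 days.
Since L is critical, the -3 change carries straight to that chain (now 15 days).
The critical path is still L→B→N; finish is now 15 days.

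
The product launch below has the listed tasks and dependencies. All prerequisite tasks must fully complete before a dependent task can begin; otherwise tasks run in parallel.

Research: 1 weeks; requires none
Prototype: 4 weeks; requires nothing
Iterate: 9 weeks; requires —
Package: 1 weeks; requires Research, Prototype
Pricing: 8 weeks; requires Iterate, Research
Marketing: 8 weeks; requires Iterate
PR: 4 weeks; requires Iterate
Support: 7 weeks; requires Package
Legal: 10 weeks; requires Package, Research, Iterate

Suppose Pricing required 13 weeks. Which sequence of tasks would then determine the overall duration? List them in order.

Actual critical path: Iterate→Legal = 9+10 = 19 ⇒ 19 weeks.
Pricing is off the critical path — its longest chain is 17 weeks, giving 2 of slack.
New critical path: Iterate→Pricing = 9+13 = 22 ⇒ 22 weeks.

Iterate, Pricing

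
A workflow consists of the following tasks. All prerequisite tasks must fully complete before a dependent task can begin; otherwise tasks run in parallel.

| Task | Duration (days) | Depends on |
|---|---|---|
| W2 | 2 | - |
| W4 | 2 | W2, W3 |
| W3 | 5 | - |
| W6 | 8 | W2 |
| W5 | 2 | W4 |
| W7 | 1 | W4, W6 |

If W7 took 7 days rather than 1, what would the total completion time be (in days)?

Actual critical path: W2→W6→W7 = 2+8+1 = 11 ⇒ 11 days.
Since W7 is critical, the +6 change carries straight to that chain (now 17 days).
That remains the longest chain; total 17 days.

17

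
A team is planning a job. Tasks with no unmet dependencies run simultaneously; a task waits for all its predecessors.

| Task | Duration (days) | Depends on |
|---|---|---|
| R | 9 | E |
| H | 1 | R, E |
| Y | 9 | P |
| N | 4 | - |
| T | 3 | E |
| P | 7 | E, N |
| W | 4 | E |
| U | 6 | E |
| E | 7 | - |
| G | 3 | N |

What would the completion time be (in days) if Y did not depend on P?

With the dependency in place, E→P→Y = 7+7+9 = 23 sets the finish at 23 days.
Without P→Y, Y's earliest start moves from 14 to 0.
New critical path: E→R→H = 7+9+1 = 17 ⇒ 17 days.

17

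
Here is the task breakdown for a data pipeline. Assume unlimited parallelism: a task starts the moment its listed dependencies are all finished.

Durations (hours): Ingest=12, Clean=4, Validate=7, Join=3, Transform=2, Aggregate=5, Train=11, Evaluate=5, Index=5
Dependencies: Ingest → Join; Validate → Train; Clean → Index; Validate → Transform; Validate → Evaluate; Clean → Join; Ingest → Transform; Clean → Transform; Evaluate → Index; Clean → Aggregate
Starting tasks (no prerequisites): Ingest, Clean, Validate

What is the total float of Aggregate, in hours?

9

Validate→Train = 7+11 = 18 sets the makespan at 18 hours.
Aggregate finishes as early as 9 and must finish by 18.
Float = 18 − 9 = 9.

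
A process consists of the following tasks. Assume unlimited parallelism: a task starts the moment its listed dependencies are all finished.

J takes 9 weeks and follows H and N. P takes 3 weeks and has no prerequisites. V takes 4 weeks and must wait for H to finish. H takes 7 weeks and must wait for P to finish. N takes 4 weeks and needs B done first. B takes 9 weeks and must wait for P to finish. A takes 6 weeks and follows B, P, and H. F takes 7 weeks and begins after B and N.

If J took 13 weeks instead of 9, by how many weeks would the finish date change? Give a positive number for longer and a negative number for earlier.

Actual critical path: P→B→N→J = 3+9+4+9 = 25 ⇒ 25 weeks.
J is on the critical path; changing it to 13 makes that path 29 weeks.
That remains the longest chain; total 29 weeks.
Change in finish: 29 − 25 = +4 weeks.

4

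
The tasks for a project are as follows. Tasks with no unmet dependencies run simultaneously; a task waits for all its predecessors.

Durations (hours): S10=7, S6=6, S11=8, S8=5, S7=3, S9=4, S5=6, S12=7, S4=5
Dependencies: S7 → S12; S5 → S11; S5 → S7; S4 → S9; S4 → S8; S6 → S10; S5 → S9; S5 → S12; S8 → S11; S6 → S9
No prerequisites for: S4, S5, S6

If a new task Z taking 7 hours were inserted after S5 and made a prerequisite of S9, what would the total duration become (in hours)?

18

Originally the project takes 18 hours.
With Z inserted, S9 now waits for max(S4, S6, S5, Z).
New critical path: S4→S8→S11 = 5+5+8 = 18 ⇒ 18 hours.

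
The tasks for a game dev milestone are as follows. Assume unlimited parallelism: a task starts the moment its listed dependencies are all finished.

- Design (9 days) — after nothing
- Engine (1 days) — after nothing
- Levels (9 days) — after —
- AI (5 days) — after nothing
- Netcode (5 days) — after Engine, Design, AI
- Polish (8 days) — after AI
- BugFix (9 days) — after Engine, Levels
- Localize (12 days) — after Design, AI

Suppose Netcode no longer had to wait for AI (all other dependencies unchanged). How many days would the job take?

Before: longest chain Design→Localize = 9+12 = 21, finish 21.
Dropping AI→Netcode doesn't change Netcode's earliest start (9); another predecessor still binds.
After: Design→Localize = 9+12 = 21 → 21 days.

21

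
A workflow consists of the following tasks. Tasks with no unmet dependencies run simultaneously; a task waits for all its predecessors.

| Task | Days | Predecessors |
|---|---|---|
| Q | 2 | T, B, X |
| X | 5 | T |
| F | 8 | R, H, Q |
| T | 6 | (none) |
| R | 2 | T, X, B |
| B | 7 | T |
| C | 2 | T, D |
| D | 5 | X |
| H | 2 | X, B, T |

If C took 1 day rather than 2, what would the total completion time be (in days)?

The binding path is T→B→R→F = 6+7+2+8 = 23; finish at 23 days.
C is off the critical path — its longest chain is 18 days, giving 5 of slack.
No other chain overtakes it, so the finish is 23 days.

23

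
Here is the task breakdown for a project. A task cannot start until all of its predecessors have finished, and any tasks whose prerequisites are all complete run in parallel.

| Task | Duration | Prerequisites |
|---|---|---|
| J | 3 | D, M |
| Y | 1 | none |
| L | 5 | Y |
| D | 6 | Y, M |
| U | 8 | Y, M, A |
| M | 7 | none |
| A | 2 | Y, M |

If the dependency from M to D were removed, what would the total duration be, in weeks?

Original critical path: M→A→U = 7+2+8 = 17 ⇒ 17 weeks.
Without M→D, D's earliest start moves from 7 to 1.
The longest chain is now M→A→U = 7+2+8 = 17, so the project takes 17 weeks.

17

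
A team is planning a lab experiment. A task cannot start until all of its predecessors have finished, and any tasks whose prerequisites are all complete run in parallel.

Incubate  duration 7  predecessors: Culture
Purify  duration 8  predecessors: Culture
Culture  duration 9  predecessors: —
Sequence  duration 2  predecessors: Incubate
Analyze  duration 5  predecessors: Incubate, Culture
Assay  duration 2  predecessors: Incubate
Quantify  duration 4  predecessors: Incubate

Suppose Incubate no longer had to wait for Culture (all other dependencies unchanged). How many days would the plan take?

Before: longest chain Culture→Incubate→Analyze = 9+7+5 = 21, finish 21.
Without Culture→Incubate, Incubate's earliest start moves from 9 to 0.
New critical path: Culture→Purify = 9+8 = 17 ⇒ 17 days.

17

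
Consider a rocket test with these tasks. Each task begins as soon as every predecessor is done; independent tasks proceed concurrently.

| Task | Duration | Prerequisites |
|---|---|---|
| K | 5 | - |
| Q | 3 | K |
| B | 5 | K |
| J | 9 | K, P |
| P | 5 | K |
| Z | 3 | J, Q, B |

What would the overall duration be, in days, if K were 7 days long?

Critical path before the change: K→P→J→Z = 5+5+9+3 = 22 giving 22 days.
K lies on that path, so at 7 days the path becomes 24 days.
The critical path is still K→P→J→Z; finish is now 24 days.

24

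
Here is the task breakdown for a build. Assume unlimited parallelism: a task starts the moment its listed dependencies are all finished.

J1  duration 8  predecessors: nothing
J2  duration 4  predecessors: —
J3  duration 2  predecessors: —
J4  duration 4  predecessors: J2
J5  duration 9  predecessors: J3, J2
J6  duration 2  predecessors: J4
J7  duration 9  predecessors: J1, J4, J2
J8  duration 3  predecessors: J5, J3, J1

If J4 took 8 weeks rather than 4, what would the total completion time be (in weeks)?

21

Critical path before the change: J2→J4→J7 = 4+4+9 = 17 giving 17 weeks.
J4 lies on that path, so at 8 weeks the path becomes 21 weeks.
The critical path is still J2→J4→J7; finish is now 21 weeks.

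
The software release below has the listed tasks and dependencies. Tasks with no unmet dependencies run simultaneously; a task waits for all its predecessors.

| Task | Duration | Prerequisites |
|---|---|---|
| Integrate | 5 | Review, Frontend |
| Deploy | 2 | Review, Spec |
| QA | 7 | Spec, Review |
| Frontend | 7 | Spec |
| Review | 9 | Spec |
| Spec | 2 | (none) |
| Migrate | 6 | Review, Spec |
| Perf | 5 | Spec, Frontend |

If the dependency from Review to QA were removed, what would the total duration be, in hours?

Before: longest chain Spec→Review→QA = 2+9+7 = 18, finish 18.
Without Review→QA, QA's earliest start moves from 11 to 2.
The longest chain is now Spec→Review→Migrate = 2+9+6 = 17, so the job takes 17 hours.

17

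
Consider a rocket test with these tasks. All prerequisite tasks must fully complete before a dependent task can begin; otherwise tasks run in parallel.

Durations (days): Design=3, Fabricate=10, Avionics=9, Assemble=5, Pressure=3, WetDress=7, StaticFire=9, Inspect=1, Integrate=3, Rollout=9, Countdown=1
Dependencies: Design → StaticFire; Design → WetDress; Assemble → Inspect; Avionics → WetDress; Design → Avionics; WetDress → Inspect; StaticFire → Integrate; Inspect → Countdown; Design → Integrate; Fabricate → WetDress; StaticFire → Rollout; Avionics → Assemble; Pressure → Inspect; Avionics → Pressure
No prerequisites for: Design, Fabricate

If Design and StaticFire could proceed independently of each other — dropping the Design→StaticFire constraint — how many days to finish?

21

Original critical path: Design→Avionics→WetDress→Inspect→Countdown = 3+9+7+1+1 = 21 ⇒ 21 days.
Without Design→StaticFire, StaticFire's earliest start moves from 3 to 0.
The longest chain is now Design→Avionics→WetDress→Inspect→Countdown = 3+9+7+1+1 = 21, so the schedule takes 21 days.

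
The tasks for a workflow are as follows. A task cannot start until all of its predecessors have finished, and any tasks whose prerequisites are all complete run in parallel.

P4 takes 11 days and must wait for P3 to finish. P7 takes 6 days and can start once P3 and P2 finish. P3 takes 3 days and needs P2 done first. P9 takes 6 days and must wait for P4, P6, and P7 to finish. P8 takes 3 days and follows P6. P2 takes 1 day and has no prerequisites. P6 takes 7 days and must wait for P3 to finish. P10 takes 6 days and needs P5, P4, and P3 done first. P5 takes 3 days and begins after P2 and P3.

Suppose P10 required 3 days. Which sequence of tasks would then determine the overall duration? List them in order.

Actual critical path: P2→P3→P4→P10 = 1+3+11+6 = 21 ⇒ 21 days.
Since P10 is critical, the -3 change carries straight to that chain (now 18 days).
Now P2→P3→P4→P9 = 1+3+11+6 = 21 is longest, so the finish becomes 21 days.

P2, P3, P4, P9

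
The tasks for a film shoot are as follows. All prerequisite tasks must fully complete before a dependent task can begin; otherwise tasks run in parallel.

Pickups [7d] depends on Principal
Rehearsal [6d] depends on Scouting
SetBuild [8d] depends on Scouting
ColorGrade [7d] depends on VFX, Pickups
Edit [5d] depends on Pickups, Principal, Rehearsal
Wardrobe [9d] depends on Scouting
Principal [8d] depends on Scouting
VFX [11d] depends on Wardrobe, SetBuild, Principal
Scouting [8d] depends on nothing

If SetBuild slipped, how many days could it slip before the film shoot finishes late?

1

The longest chain is Scouting→Wardrobe→VFX→ColorGrade = 8+9+11+7 = 35; overall finish 35 days.
Longest path through SetBuild: 34 days (earliest finish 16, latest finish 17).
So SetBuild can slip 17 − 16 = 1 day.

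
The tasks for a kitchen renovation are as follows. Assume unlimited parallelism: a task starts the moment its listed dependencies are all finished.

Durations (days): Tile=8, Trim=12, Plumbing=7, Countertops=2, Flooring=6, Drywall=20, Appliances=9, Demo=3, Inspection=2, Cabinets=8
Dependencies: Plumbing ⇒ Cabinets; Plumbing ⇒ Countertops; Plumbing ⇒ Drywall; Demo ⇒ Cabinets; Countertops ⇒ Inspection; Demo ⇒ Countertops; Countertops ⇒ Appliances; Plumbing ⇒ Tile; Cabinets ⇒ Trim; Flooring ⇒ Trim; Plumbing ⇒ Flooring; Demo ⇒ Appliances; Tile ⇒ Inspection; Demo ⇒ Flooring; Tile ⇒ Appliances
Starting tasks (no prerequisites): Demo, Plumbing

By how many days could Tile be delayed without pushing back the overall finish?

Plumbing→Drywall = 7+20 = 27 sets the makespan at 27 days.
Longest path through Tile: 24 days (earliest finish 15, latest finish 18).
Float = 27 − 24 = 3.

3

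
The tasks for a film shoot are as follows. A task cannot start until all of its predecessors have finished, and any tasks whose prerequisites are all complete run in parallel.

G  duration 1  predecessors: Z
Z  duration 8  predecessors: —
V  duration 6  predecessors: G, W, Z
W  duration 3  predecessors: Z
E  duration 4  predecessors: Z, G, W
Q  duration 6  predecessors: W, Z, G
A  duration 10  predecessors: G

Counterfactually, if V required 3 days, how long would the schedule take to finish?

Actual critical path: Z→G→A = 8+1+10 = 19 ⇒ 19 days.
The longest path through V is only 17 days, so V has float 2.
That remains the longest chain; total 19 days.

19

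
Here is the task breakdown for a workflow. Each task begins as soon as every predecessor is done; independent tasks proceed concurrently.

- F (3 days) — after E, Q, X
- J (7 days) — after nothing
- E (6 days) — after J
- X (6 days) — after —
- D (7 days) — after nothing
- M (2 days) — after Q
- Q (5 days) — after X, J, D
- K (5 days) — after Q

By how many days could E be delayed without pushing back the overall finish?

J→Q→K = 7+5+5 = 17 sets the makespan at 17 days.
E finishes as early as 13 and must finish by 14.
Slack of E = 8 − 7 = 1 day.

1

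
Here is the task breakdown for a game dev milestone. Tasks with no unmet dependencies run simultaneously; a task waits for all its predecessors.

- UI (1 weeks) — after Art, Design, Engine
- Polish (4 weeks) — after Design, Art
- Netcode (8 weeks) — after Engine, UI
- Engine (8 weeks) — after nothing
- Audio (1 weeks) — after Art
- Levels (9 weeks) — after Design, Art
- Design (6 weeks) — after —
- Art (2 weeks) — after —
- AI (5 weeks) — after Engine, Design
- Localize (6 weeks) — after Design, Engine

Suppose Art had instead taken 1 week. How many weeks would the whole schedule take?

17

As given, the longest chain is Engine→UI→Netcode = 8+1+8 = 17, so the finish is 17 weeks.
Art has 6 weeks of float (longest path through it is 11).
The critical path is still Engine→UI→Netcode; finish is now 17 weeks.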